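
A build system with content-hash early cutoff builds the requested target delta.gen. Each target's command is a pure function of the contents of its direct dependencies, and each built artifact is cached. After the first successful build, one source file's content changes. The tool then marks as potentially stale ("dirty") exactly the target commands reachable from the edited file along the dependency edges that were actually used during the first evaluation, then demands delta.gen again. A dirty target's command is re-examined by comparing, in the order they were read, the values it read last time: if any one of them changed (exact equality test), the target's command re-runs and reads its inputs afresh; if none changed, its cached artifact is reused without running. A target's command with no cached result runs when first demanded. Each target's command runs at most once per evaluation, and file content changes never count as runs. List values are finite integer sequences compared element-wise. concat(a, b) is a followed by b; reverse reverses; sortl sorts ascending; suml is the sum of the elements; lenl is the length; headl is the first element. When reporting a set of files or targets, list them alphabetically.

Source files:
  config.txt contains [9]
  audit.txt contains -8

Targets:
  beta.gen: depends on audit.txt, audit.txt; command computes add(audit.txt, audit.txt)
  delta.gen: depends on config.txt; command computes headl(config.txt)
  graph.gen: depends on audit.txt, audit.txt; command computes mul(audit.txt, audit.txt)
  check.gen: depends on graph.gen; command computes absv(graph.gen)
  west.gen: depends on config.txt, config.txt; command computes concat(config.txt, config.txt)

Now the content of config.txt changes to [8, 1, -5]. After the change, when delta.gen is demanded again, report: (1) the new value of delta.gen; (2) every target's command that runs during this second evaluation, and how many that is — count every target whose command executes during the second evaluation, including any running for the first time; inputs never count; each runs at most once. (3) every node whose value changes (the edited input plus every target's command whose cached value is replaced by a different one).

New value of delta.gen: 8.
Target commands that run: delta.gen — 1 in total.
Values that change: config.txt, delta.gen.

First evaluation (everything demanded from the output):
  delta.gen = headl([9]) = 9

Propagation after the edit:
  delta.gen: runs — config.txt [9]->[8, 1, -5]; result 8.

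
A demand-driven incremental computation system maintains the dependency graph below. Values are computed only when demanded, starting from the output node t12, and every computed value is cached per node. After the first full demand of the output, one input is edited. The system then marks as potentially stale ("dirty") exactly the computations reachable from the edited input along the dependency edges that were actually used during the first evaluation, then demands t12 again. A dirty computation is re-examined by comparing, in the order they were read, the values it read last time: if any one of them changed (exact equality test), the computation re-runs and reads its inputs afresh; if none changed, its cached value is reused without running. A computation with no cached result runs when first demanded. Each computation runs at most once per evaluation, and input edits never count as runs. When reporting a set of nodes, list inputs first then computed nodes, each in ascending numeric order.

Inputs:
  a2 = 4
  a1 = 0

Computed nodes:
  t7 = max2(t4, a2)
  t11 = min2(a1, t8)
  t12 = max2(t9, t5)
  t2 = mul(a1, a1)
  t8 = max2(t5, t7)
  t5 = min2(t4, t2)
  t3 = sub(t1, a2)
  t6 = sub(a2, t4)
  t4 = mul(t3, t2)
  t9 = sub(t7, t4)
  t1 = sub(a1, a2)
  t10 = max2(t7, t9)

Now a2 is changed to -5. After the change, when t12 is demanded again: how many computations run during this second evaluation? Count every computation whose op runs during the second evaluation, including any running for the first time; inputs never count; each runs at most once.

Computations that run: t1, t3, t4, t7, t9, t12 — 6 in total.
Key observation: the cutoff stops propagation at t5 — its inputs' values are unchanged, so it reuses its cache.

First evaluation (everything demanded from the output):
  t1 = sub(0, 4) = -4
  t2 = mul(0, 0) = 0
  t3 = sub(-4, 4) = -8
  t4 = mul(-8, 0) = 0
  t5 = min2(0, 0) = 0
  t7 = max2(0, 4) = 4
  t9 = sub(4, 0) = 4
  t12 = max2(4, 0) = 4

Propagation after the edit:
  t1: runs — a2 4->-5; result 5.
  t3: runs — t1 -4->5; a2 4->-5; result 10.
  t4: runs — t3 -8->10; result 0 (same value as before).
  t5: checked — values it read are unchanged (t4 unchanged, t2 unchanged); reused cached 0 without running.
  t7: runs — a2 4->-5; result 0.
  t9: runs — t7 4->0; result 0.
  t12: runs — t9 4->0; result 0.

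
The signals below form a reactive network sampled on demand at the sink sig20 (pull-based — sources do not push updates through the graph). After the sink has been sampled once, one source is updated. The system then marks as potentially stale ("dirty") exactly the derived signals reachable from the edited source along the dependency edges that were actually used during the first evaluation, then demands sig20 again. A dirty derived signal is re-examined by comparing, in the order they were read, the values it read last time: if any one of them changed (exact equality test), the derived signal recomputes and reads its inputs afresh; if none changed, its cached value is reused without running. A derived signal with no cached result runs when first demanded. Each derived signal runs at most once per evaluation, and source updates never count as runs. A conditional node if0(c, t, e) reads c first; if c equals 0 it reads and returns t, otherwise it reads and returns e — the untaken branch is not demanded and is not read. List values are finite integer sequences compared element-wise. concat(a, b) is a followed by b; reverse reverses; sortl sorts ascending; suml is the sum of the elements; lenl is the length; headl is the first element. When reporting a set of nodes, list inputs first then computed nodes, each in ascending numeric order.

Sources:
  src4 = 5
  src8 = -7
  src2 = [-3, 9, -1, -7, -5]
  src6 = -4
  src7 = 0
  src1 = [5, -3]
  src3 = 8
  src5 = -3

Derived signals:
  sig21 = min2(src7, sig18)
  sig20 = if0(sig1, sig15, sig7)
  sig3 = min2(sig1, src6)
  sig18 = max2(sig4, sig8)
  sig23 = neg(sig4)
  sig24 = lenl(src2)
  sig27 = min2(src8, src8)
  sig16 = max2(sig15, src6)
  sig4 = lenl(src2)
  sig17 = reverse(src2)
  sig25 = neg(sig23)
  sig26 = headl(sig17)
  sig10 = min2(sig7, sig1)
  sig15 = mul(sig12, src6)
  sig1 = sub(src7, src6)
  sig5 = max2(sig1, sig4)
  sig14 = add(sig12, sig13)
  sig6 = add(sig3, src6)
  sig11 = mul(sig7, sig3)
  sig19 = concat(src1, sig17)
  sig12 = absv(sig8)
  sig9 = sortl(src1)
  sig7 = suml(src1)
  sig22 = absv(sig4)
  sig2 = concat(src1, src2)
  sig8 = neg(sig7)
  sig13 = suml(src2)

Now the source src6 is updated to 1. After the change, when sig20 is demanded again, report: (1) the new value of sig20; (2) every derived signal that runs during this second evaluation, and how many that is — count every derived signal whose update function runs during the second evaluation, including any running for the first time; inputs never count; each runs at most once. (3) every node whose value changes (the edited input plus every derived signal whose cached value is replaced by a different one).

sig20 now evaluates to 2.
Run set: sig1, sig20 (2 run).
Changed values: src6, sig1.

Initial pass — values computed on the first demand:
  sig1 = sub(0, -4) = 4
  sig7 = suml([5, -3]) = 2
  sig20 = if0(sig1=4 -> else branch sig7) = 2

Second demand — change propagation:
  sig1: re-runs because src6 -4->1; new result -1.
  sig20: re-runs because sig1 4->-1; new result 2 (unchanged).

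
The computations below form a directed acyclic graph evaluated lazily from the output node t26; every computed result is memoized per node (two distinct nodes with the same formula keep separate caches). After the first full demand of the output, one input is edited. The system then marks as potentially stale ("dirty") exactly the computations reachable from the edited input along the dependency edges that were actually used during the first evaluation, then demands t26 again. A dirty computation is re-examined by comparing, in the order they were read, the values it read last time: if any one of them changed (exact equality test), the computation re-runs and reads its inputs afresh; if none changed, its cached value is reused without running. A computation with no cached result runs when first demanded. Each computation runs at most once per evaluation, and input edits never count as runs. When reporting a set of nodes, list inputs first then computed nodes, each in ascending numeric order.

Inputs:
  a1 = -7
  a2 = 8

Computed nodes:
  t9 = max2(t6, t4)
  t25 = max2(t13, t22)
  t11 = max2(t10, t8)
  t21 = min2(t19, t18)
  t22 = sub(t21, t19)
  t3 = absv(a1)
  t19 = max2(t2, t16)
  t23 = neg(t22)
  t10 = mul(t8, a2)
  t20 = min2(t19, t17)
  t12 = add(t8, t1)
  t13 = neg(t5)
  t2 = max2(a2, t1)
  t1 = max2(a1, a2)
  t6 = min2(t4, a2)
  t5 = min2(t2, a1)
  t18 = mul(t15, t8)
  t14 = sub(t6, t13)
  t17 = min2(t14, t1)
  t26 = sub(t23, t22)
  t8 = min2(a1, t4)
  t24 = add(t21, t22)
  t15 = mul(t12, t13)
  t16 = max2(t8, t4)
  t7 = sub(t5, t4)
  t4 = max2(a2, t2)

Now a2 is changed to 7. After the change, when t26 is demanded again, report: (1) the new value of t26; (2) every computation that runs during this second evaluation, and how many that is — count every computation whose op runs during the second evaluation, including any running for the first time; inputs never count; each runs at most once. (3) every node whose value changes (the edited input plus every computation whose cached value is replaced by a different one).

Demanding t26 again yields 14.
14 computations run: t1, t2, t4, t5, t8, t12, t15, t16, t18, t19, t21, t22, t23, t26.
The nodes whose values change: a2, t1, t2, t4, t12, t15, t16, t18, t19, t21, t22, t23, t26.
Note where the cutoff bites: t13 is checked, finds nothing changed, and keeps its cache.

First demand of the output computes:
  t1 = max2(-7, 8) = 8
  t2 = max2(8, 8) = 8
  t4 = max2(8, 8) = 8
  t5 = min2(8, -7) = -7
  t8 = min2(-7, 8) = -7
  t12 = add(-7, 8) = 1
  t13 = neg(-7) = 7
  t15 = mul(1, 7) = 7
  t16 = max2(-7, 8) = 8
  t18 = mul(7, -7) = -49
  t19 = max2(8, 8) = 8
  t21 = min2(8, -49) = -49
  t22 = sub(-49, 8) = -57
  t23 = neg(-57) = 57
  t26 = sub(57, -57) = 114

After the edit, cleaning proceeds:
  t1: a read changed (a2 8->7) — executes, giving 7.
  t2: a read changed (a2 8->7; t1 8->7) — executes, giving 7.
  t4: a read changed (a2 8->7; t2 8->7) — executes, giving 7.
  t5: a read changed (t2 8->7) — executes, giving -7 — identical to its old value.
  t8: a read changed (t4 8->7) — executes, giving -7 — identical to its old value.
  t12: a read changed (t1 8->7) — executes, giving 0.
  t13: dirty, but its reads are unchanged (t5 unchanged); cached 7 stands.
  t15: a read changed (t12 1->0) — executes, giving 0.
  t16: a read changed (t4 8->7) — executes, giving 7.
  t18: a read changed (t15 7->0) — executes, giving 0.
  t19: a read changed (t2 8->7; t16 8->7) — executes, giving 7.
  t21: a read changed (t19 8->7; t18 -49->0) — executes, giving 0.
  t22: a read changed (t21 -49->0; t19 8->7) — executes, giving -7.
  t23: a read changed (t22 -57->-7) — executes, giving 7.
  t26: a read changed (t23 57->7; t22 -57->-7) — executes, giving 14.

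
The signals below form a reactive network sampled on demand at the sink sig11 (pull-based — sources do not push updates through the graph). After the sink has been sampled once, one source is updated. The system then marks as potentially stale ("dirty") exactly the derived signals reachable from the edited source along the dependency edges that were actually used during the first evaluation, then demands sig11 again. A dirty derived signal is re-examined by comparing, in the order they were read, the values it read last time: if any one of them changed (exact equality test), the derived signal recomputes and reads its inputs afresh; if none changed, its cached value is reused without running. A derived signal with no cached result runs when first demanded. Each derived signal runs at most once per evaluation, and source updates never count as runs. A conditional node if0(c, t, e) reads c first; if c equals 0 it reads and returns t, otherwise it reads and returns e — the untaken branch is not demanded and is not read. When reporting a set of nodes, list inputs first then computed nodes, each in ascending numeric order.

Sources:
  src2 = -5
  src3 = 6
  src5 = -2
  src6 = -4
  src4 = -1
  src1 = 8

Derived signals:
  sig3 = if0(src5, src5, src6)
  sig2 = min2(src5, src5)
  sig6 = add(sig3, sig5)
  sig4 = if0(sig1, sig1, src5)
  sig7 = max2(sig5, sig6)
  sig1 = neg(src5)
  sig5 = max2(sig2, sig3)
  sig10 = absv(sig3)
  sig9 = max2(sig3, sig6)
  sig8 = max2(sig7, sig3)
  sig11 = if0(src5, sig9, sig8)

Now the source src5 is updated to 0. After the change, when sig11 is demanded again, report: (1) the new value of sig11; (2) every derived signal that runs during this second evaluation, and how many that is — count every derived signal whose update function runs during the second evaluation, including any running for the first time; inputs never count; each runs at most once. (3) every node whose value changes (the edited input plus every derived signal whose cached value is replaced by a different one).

Initial pass — values computed on the first demand:
  sig2 = min2(-2, -2) = -2
  sig3 = if0(src5=-2 -> else branch src6) = -4
  sig5 = max2(-2, -4) = -2
  sig6 = add(-4, -2) = -6
  sig7 = max2(-2, -6) = -2
  sig8 = max2(-2, -4) = -2
  sig11 = if0(src5=-2 -> else branch sig8) = -2

Second demand — change propagation:
  sig2: re-runs because src5 -2->0; src5 -2->0; new result 0.
  sig3: re-runs because src5 -2->0; new result 0.
  sig5: re-runs because sig2 -2->0; sig3 -4->0; new result 0.
  sig6: re-runs because sig3 -4->0; sig5 -2->0; new result 0.
  sig7: dirty yet unreached — the second evaluation never asks for it.
  sig8: dirty yet unreached — the second evaluation never asks for it.
  sig9: newly demanded (no cache) — executes and yields 0.
  sig11: re-runs because src5 -2->0; new result 0.

The important point: the flipped condition redirects demand; sig7, sig8 are left stale, never re-checked.

sig11 now evaluates to 0.
Run set: sig2, sig3, sig5, sig6, sig9, sig11 (6 run).
Changed values: src5, sig2, sig3, sig5, sig6, sig11.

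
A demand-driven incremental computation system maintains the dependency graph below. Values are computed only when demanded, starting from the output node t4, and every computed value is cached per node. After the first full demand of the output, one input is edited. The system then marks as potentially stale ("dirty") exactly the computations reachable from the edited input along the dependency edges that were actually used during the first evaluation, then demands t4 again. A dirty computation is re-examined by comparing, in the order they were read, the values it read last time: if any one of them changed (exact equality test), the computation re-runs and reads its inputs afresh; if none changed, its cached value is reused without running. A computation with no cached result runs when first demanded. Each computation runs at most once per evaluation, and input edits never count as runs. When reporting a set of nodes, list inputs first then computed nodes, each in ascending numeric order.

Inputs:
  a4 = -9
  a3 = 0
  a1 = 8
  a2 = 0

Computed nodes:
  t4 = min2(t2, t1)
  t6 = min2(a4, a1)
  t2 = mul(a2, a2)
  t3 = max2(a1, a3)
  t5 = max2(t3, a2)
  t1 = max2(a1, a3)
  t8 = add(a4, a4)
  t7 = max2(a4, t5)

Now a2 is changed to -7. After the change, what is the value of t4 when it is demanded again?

New value of t4: 8.

First evaluation (everything demanded from the output):
  t1 = max2(8, 0) = 8
  t2 = mul(0, 0) = 0
  t4 = min2(0, 8) = 0

Propagation after the edit:
  t2: runs — a2 0->-7; a2 0->-7; result 49.
  t4: runs — t2 0->49; result 8.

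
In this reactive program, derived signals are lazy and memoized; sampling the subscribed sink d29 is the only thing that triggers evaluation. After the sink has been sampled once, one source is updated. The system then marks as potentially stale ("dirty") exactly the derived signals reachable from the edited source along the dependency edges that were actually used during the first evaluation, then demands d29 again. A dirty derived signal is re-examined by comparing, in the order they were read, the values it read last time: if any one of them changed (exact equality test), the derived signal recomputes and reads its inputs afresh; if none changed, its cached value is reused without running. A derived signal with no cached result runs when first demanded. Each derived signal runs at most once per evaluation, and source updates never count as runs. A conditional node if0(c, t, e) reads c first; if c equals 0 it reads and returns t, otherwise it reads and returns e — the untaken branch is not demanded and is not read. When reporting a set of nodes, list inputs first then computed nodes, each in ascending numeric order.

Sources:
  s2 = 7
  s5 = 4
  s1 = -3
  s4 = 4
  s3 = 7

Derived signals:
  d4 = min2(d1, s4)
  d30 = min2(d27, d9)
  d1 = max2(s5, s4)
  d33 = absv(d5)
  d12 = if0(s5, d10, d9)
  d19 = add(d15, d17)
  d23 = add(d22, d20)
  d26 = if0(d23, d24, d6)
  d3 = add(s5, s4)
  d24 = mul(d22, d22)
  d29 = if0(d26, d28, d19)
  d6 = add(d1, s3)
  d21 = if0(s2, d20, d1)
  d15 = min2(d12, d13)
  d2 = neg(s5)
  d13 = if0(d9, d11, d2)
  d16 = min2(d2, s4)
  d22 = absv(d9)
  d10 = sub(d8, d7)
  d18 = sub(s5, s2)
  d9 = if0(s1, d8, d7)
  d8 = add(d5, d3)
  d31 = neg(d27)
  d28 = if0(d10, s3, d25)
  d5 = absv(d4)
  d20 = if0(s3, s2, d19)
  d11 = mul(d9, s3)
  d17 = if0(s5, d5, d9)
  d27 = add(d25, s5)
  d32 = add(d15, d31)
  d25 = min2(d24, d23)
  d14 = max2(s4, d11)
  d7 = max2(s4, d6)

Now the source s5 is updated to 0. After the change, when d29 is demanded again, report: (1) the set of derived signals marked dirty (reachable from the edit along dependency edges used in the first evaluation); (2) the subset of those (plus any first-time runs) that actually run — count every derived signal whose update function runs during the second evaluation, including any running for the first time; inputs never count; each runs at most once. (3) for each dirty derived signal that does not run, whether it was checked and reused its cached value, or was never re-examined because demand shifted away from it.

First demand of the output computes:
  d1 = max2(4, 4) = 4
  d2 = neg(4) = -4
  d6 = add(4, 7) = 11
  d7 = max2(4, 11) = 11
  d9 = if0(s1=-3 -> else branch d7) = 11
  d12 = if0(s5=4 -> else branch d9) = 11
  d13 = if0(d9=11 -> else branch d2) = -4
  d15 = min2(11, -4) = -4
  d17 = if0(s5=4 -> else branch d9) = 11
  d19 = add(-4, 11) = 7
  d20 = if0(s3=7 -> else branch d19) = 7
  d22 = absv(11) = 11
  d23 = add(11, 7) = 18
  d26 = if0(d23=18 -> else branch d6) = 11
  d29 = if0(d26=11 -> else branch d19) = 7

After the edit, cleaning proceeds:
  d1: a read changed (s5 4->0) — executes, giving 4 — identical to its old value.
  d2: a read changed (s5 4->0) — executes, giving 0.
  d3: had never run; runs now, result 4.
  d4: had never run; runs now, result 4.
  d5: had never run; runs now, result 4.
  d6: dirty, but its reads are unchanged (d1 unchanged, s3 unchanged); cached 11 stands.
  d7: dirty, but its reads are unchanged (s4 unchanged, d6 unchanged); cached 11 stands.
  d8: had never run; runs now, result 8.
  d9: dirty, but its reads are unchanged (s1 unchanged, d7 unchanged); cached 11 stands.
  d10: had never run; runs now, result -3.
  d12: a read changed (s5 4->0) — executes, giving -3.
  d13: a read changed (d2 -4->0) — executes, giving 0.
  d15: a read changed (d12 11->-3; d13 -4->0) — executes, giving -3.
  d17: a read changed (s5 4->0) — executes, giving 4.
  d19: a read changed (d15 -4->-3; d17 11->4) — executes, giving 1.
  d20: a read changed (d19 7->1) — executes, giving 1.
  d22: dirty, but its reads are unchanged (d9 unchanged); cached 11 stands.
  d23: a read changed (d20 7->1) — executes, giving 12.
  d26: a read changed (d23 18->12) — executes, giving 11 — identical to its old value.
  d29: a read changed (d19 7->1) — executes, giving 1.

Note the branch switch — d3, d4, d5, d8, d10 had no cache and run now for the first time.

The edit dirties: d1, d2, d6, d7, d9, d12, d13, d15, d17, d19, d20, d22, d23, d26, d29.
16 derived signals run: d1, d2, d3, d4, d5, d8, d10, d12, d13, d15, d17, d19, d20, d23, d26, d29.
Cache hits after checking: d6, d7, d9, d22.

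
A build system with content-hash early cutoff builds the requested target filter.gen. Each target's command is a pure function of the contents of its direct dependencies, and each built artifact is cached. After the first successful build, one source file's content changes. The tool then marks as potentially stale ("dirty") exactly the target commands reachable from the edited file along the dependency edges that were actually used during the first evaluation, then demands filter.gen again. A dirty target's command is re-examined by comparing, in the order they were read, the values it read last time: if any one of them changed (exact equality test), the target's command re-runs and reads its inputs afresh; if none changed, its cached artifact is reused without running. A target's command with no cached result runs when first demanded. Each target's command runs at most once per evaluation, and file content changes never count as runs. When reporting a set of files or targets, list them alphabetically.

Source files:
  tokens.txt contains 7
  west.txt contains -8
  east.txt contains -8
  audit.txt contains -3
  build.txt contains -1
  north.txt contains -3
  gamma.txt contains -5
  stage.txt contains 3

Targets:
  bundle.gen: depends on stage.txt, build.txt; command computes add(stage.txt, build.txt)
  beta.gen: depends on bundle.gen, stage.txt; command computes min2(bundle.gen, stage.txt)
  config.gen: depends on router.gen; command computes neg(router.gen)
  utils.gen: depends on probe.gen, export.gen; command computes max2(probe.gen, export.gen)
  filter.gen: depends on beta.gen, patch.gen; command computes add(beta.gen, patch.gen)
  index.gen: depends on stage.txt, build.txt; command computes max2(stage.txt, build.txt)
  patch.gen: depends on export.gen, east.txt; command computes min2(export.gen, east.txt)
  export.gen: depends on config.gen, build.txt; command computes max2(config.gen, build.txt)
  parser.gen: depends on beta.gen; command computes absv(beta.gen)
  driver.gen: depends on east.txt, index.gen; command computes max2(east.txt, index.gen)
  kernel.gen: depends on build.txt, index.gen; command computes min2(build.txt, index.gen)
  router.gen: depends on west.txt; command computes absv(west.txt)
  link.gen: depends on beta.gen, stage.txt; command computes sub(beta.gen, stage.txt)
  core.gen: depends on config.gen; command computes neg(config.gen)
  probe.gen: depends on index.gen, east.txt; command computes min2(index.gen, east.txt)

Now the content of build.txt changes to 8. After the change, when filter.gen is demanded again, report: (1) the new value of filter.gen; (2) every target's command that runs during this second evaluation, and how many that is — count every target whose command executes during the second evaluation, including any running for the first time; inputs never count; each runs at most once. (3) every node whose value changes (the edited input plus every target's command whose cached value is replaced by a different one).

New value of filter.gen: -5.
Target commands that run: beta.gen, bundle.gen, export.gen, filter.gen, patch.gen — 5 in total.
Values that change: beta.gen, build.txt, bundle.gen, export.gen, filter.gen.

First evaluation (everything demanded from the output):
  bundle.gen = add(3, -1) = 2
  beta.gen = min2(2, 3) = 2
  router.gen = absv(-8) = 8
  config.gen = neg(8) = -8
  export.gen = max2(-8, -1) = -1
  patch.gen = min2(-1, -8) = -8
  filter.gen = add(2, -8) = -6

Propagation after the edit:
  bundle.gen: runs — build.txt -1->8; result 11.
  beta.gen: runs — bundle.gen 2->11; result 3.
  export.gen: runs — build.txt -1->8; result 8.
  patch.gen: runs — export.gen -1->8; result -8 (same value as before).
  filter.gen: runs — beta.gen 2->3; result -5.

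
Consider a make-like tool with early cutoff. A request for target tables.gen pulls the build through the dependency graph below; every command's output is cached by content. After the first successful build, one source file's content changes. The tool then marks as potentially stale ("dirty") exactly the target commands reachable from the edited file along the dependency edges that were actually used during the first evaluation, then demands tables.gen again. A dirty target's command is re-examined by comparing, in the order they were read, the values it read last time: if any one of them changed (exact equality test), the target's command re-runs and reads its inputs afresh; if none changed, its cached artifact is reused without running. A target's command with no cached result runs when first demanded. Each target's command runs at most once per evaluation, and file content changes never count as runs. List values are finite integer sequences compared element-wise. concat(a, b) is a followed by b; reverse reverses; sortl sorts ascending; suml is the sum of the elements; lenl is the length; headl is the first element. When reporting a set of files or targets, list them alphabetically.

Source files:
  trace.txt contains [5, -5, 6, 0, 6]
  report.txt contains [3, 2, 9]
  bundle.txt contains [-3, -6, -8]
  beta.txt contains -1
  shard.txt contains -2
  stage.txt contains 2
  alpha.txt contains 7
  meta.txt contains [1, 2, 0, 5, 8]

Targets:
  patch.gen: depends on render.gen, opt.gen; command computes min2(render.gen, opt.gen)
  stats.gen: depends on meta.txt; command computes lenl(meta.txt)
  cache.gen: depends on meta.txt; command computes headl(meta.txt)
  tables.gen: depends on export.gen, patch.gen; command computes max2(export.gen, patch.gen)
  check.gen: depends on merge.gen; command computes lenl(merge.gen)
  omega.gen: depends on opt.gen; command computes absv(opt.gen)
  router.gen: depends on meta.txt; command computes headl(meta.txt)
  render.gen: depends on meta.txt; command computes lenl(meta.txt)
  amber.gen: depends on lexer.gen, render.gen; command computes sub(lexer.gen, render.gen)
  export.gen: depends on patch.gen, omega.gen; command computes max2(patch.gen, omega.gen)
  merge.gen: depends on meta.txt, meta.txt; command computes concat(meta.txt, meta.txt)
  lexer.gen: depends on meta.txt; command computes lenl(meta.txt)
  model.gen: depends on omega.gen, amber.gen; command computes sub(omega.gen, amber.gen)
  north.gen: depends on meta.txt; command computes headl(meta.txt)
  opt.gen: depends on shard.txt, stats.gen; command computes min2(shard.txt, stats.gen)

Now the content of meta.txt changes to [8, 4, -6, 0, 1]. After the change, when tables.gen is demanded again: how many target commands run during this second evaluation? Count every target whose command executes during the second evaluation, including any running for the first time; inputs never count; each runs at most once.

First demand of the output computes:
  render.gen = lenl([1, 2, 0, 5, 8]) = 5
  stats.gen = lenl([1, 2, 0, 5, 8]) = 5
  opt.gen = min2(-2, 5) = -2
  omega.gen = absv(-2) = 2
  patch.gen = min2(5, -2) = -2
  export.gen = max2(-2, 2) = 2
  tables.gen = max2(2, -2) = 2

After the edit, cleaning proceeds:
  render.gen: a read changed (meta.txt [1, 2, 0, 5, 8]->[8, 4, -6, 0, 1]) — executes, giving 5 — identical to its old value.
  stats.gen: a read changed (meta.txt [1, 2, 0, 5, 8]->[8, 4, -6, 0, 1]) — executes, giving 5 — identical to its old value.
  opt.gen: dirty, but its reads are unchanged (shard.txt unchanged, stats.gen unchanged); cached -2 stands.
  omega.gen: dirty, but its reads are unchanged (opt.gen unchanged); cached 2 stands.
  patch.gen: dirty, but its reads are unchanged (render.gen unchanged, opt.gen unchanged); cached -2 stands.
  export.gen: dirty, but its reads are unchanged (patch.gen unchanged, omega.gen unchanged); cached 2 stands.
  tables.gen: dirty, but its reads are unchanged (export.gen unchanged, patch.gen unchanged); cached 2 stands.

Note where the cutoff bites: opt.gen is checked, finds nothing changed, and keeps its cache.

2 target commands run: render.gen, stats.gen.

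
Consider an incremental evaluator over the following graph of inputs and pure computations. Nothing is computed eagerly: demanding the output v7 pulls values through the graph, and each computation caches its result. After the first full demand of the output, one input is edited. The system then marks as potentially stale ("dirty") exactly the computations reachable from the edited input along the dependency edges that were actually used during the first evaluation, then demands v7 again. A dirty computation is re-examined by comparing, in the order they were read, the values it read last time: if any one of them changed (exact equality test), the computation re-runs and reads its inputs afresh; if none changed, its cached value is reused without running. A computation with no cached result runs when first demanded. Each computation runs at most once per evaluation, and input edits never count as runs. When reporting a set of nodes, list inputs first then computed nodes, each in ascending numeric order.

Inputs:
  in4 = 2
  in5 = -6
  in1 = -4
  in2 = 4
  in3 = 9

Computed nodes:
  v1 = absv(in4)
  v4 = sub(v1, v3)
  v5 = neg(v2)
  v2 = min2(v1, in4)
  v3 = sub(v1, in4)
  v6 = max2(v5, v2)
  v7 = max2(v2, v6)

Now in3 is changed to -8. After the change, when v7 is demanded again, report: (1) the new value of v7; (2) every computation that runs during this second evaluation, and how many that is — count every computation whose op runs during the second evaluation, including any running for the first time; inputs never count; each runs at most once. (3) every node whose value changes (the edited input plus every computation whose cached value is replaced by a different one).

Initial pass — values computed on the first demand:
  v1 = absv(2) = 2
  v2 = min2(2, 2) = 2
  v5 = neg(2) = -2
  v6 = max2(-2, 2) = 2
  v7 = max2(2, 2) = 2

Second demand — change propagation:
  no demanded computation ever read in3, so the edit dirties nothing and nothing runs.

The important point: nothing the output needs ever reads in3, so the edit is invisible to it.

v7 now evaluates to 2.
Run set: none (0 run).
Changed values: in3.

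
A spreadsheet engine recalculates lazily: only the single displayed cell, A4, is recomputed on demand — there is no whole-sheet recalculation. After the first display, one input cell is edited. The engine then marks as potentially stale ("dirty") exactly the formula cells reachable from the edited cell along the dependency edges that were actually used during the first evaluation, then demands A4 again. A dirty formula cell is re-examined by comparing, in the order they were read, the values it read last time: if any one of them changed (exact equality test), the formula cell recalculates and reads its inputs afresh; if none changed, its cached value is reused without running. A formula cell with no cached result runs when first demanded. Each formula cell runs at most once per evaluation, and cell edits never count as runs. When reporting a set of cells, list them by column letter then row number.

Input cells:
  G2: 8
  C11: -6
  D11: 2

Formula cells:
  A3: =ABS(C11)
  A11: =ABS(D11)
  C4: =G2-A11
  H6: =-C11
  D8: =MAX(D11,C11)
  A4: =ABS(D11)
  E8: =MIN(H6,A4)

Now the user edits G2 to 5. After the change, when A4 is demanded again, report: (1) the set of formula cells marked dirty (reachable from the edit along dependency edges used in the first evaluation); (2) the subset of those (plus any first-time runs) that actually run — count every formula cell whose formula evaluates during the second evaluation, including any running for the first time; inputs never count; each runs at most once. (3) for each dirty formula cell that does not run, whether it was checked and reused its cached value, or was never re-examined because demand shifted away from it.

Marked dirty: none.
Formula cells that run: none — 0 in total.
Every dirty formula cell ran.
Key observation: G2 is never demanded by the output, so the edit triggers no recomputation at all.

First evaluation (everything demanded from the output):
  A4 = ABS(2) = 2

Propagation after the edit:
  G2 feeds no computation that the output demands — nothing is marked dirty and nothing runs.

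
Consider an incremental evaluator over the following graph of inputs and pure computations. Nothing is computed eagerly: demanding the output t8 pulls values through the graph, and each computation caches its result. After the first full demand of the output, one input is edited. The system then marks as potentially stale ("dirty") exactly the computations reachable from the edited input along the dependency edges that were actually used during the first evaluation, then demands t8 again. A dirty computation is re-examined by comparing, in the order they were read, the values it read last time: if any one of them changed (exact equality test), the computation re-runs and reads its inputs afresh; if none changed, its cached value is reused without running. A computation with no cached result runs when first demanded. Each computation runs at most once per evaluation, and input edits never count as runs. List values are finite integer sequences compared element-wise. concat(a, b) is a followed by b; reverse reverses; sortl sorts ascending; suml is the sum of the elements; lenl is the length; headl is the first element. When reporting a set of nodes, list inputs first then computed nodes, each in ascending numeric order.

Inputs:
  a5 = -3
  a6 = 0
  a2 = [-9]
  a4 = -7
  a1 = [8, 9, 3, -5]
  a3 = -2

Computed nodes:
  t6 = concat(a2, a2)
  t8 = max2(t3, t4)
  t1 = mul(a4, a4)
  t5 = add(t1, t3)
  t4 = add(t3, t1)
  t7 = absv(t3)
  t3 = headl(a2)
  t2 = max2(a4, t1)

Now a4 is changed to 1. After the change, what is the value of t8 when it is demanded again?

Initial pass — values computed on the first demand:
  t1 = mul(-7, -7) = 49
  t3 = headl([-9]) = -9
  t4 = add(-9, 49) = 40
  t8 = max2(-9, 40) = 40

Second demand — change propagation:
  t1: re-runs because a4 -7->1; a4 -7->1; new result 1.
  t4: re-runs because t1 49->1; new result -8.
  t8: re-runs because t4 40->-8; new result -8.

t8 now evaluates to -8.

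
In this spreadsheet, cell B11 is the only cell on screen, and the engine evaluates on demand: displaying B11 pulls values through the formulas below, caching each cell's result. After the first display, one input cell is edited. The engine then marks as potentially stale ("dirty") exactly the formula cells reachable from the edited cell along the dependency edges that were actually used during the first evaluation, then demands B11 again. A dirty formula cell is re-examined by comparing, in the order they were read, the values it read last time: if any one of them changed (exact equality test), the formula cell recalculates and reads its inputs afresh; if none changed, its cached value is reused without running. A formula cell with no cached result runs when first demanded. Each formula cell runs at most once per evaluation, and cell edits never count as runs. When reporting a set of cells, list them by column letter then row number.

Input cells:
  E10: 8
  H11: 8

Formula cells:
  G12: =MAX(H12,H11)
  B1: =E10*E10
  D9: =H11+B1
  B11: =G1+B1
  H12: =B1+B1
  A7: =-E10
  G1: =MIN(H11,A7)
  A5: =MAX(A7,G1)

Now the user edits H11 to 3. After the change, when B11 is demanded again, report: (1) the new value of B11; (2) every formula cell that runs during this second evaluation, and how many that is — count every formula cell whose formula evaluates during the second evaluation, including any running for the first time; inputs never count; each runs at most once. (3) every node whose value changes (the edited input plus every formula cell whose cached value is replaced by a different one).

B11 now evaluates to 56.
Run set: G1 (1 run).
Changed values: H11.
The important point: G1 recomputes to an identical value, and the output ends up unchanged.

Initial pass — values computed on the first demand:
  A7 = -(8) = -8
  B1 = 8 * 8 = 64
  G1 = MIN(8, -8) = -8
  B11 = -8 + 64 = 56

Second demand — change propagation:
  G1: re-runs because H11 8->3; new result -8 (unchanged).
  B11: re-examined; everything it read last time is the same (G1 unchanged, B1 unchanged) — cache 56 kept, no run.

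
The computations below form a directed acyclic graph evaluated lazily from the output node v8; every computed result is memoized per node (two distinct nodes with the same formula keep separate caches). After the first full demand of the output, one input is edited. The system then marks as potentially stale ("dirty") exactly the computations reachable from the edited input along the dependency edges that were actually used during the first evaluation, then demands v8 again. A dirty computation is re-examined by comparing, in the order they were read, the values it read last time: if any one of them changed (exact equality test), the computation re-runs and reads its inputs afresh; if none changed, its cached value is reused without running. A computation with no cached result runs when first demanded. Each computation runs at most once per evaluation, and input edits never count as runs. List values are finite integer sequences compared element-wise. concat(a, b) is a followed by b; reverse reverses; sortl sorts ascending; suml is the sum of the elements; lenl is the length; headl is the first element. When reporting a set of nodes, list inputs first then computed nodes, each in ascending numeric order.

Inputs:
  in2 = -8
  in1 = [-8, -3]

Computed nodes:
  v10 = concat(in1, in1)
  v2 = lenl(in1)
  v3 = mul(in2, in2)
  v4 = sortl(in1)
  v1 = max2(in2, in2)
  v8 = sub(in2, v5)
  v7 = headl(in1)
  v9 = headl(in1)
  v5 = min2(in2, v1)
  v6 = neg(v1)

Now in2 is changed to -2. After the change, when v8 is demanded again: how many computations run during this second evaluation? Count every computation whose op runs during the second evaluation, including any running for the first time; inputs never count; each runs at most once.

First demand of the output computes:
  v1 = max2(-8, -8) = -8
  v5 = min2(-8, -8) = -8
  v8 = sub(-8, -8) = 0

After the edit, cleaning proceeds:
  v1: a read changed (in2 -8->-2; in2 -8->-2) — executes, giving -2.
  v5: a read changed (in2 -8->-2; v1 -8->-2) — executes, giving -2.
  v8: a read changed (in2 -8->-2; v5 -8->-2) — executes, giving 0 — identical to its old value.

3 computations run: v1, v5, v8.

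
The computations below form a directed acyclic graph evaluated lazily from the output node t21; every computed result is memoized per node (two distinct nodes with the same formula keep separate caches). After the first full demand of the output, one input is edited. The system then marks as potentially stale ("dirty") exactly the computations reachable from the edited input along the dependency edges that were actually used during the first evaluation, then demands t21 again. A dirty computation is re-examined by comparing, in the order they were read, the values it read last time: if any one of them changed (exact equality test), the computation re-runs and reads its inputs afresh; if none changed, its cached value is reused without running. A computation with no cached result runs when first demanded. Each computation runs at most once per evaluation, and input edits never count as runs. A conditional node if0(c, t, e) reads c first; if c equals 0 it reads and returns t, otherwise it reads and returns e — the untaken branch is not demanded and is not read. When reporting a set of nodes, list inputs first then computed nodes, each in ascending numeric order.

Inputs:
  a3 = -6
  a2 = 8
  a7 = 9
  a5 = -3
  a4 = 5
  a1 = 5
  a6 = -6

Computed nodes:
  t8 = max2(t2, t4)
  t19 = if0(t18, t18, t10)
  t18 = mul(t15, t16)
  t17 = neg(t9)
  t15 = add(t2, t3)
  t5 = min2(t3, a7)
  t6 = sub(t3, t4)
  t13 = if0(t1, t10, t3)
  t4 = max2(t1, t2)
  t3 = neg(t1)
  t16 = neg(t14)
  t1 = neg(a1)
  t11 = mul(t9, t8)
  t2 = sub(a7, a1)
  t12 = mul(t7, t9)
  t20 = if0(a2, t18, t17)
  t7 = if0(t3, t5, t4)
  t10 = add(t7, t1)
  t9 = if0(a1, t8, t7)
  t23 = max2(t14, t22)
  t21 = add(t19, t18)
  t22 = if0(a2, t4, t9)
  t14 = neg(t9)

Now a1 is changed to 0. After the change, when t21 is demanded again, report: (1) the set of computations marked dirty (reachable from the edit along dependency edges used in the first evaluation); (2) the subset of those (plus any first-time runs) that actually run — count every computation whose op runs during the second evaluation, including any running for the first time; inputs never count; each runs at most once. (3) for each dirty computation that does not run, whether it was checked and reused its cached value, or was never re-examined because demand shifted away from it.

The edit dirties: t1, t2, t3, t4, t7, t9, t10, t14, t15, t16, t18, t19, t21.
15 computations run: t1, t2, t3, t4, t5, t7, t8, t9, t10, t14, t15, t16, t18, t19, t21.
No dirty computation escaped a run.
Note the branch switch — t5, t8 had no cache and run now for the first time.

First demand of the output computes:
  t1 = neg(5) = -5
  t2 = sub(9, 5) = 4
  t3 = neg(-5) = 5
  t4 = max2(-5, 4) = 4
  t7 = if0(t3=5 -> else branch t4) = 4
  t9 = if0(a1=5 -> else branch t7) = 4
  t10 = add(4, -5) = -1
  t14 = neg(4) = -4
  t15 = add(4, 5) = 9
  t16 = neg(-4) = 4
  t18 = mul(9, 4) = 36
  t19 = if0(t18=36 -> else branch t10) = -1
  t21 = add(-1, 36) = 35

After the edit, cleaning proceeds:
  t1: a read changed (a1 5->0) — executes, giving 0.
  t2: a read changed (a1 5->0) — executes, giving 9.
  t3: a read changed (t1 -5->0) — executes, giving 0.
  t4: a read changed (t1 -5->0; t2 4->9) — executes, giving 9.
  t5: had never run; runs now, result 0.
  t7: a read changed (t3 5->0; t4 4->9) — executes, giving 0.
  t8: had never run; runs now, result 9.
  t9: a read changed (a1 5->0; t7 4->0) — executes, giving 9.
  t10: a read changed (t7 4->0; t1 -5->0) — executes, giving 0.
  t14: a read changed (t9 4->9) — executes, giving -9.
  t15: a read changed (t2 4->9; t3 5->0) — executes, giving 9 — identical to its old value.
  t16: a read changed (t14 -4->-9) — executes, giving 9.
  t18: a read changed (t16 4->9) — executes, giving 81.
  t19: a read changed (t18 36->81; t10 -1->0) — executes, giving 0.
  t21: a read changed (t19 -1->0; t18 36->81) — executes, giving 81.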